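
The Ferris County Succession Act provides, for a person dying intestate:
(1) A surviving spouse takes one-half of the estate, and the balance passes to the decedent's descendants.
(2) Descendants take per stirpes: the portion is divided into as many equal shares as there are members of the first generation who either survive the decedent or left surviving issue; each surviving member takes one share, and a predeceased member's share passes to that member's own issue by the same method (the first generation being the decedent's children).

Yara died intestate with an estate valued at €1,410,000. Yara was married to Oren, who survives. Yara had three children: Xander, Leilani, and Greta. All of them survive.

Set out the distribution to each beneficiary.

Oren takes one-half of €1,410,000 = €705,000. The remaining €705,000 passes to the descendants.
The descendants' portion (€705,000) is divided into 3 shares of €235,000: Xander, Leilani, and Greta each take €235,000.

Oren: €705,000; Xander: €235,000; Leilani: €235,000; Greta: €235,000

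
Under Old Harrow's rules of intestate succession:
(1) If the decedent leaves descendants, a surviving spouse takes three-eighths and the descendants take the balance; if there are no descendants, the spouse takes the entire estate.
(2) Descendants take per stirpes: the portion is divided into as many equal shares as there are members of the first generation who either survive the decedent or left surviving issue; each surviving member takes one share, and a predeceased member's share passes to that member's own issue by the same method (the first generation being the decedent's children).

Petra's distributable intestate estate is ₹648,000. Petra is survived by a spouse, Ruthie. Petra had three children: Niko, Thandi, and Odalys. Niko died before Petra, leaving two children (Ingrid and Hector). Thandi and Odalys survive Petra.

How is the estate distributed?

Ruthie takes three-eighths of ₹648,000 = ₹243,000. The remaining ₹405,000 passes to the descendants.
The descendants' portion (₹405,000) is divided into 3 shares of ₹135,000: Thandi and Odalys each take ₹135,000; Niko's ₹135,000 share passes to Niko's issue.
Niko's share (₹135,000) is divided into 2 shares of ₹67,500: Ingrid and Hector each take ₹67,500.

Ruthie: ₹243,000; Ingrid: ₹67,500; Hector: ₹67,500; Thandi: ₹135,000; Odalys: ₹135,000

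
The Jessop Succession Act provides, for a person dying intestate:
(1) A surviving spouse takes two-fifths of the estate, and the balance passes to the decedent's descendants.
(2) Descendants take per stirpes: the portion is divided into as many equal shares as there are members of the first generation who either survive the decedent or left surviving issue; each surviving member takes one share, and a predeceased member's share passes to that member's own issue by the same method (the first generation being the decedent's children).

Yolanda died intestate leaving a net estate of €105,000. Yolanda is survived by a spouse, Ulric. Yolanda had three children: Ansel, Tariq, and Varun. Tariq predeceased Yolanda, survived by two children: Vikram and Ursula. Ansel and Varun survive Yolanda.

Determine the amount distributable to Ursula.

Ursula receives €10,500.

Ulric takes two-fifths of €105,000 = €42,000. The remaining €63,000 passes to the descendants.
The descendants' portion (€63,000) is divided into 3 shares of €21,000: Ansel and Varun each take €21,000; Tariq's €21,000 share passes to Tariq's issue.
Tariq's share (€21,000) is divided into 2 shares of €10,500: Vikram and Ursula each take €10,500.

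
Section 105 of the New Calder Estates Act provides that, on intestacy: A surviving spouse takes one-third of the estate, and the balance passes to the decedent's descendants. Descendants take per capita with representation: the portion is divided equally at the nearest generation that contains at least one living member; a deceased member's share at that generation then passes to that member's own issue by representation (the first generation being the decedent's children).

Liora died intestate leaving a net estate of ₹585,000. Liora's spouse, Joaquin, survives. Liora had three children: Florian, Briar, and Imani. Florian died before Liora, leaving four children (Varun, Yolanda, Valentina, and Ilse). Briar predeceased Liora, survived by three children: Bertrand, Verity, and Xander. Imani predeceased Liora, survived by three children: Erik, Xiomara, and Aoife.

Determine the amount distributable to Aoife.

Joaquin takes one-third of ₹585,000 = ₹195,000. The remaining ₹390,000 passes to the descendants.
No child survives, so the initial division is made at the grandchildren's generation.
The descendants' portion (₹390,000) is divided into 10 shares of ₹39,000: Varun, Yolanda, Valentina, Ilse, Bertrand, Verity, Xander, Erik, Xiomara, and Aoife each take ₹39,000.

Aoife receives ₹39,000.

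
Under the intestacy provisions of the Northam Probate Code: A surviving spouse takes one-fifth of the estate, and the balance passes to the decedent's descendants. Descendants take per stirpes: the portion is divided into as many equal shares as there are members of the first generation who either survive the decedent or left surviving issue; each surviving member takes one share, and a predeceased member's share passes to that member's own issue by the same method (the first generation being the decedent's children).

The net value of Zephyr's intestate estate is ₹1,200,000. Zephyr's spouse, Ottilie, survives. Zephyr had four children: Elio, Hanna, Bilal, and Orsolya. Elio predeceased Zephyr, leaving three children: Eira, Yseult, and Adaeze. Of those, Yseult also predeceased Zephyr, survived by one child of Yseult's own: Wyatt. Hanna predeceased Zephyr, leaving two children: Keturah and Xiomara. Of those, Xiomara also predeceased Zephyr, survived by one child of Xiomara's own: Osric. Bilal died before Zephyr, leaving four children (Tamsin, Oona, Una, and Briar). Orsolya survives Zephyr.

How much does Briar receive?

Briar receives ₹60,000.

Ottilie takes one-fifth of ₹1,200,000 = ₹240,000. The remaining ₹960,000 passes to the descendants.
The descendants' portion (₹960,000) is divided into 4 shares of ₹240,000: Orsolya takes ₹240,000; Elio's ₹240,000 share passes to Elio's issue; Hanna's ₹240,000 share passes to Hanna's issue; Bilal's ₹240,000 share passes to Bilal's issue.
Elio's share (₹240,000) is divided into 3 shares of ₹80,000: Eira and Adaeze each take ₹80,000; Yseult's ₹80,000 share passes to Yseult's issue.
Yseult's share (₹80,000) passes entirely to Wyatt.
Hanna's share (₹240,000) is divided into 2 shares of ₹120,000: Keturah takes ₹120,000; Xiomara's ₹120,000 share passes to Xiomara's issue.
Xiomara's share (₹120,000) passes entirely to Osric.
Bilal's share (₹240,000) is divided into 4 shares of ₹60,000: Tamsin, Oona, Una, and Briar each take ₹60,000.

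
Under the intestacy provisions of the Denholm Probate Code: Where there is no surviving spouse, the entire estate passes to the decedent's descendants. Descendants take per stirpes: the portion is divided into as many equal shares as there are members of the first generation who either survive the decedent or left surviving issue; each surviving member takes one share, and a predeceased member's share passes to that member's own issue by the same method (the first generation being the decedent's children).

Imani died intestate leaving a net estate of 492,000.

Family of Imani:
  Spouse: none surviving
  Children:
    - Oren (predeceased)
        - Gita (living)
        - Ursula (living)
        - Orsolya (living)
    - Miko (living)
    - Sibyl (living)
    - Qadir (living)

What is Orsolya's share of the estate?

The entire 492,000 passes to the descendants.
That amount (492,000) is divided into 4 shares of 123,000: Miko, Sibyl, and Qadir each take 123,000; Oren's 123,000 share passes to Oren's issue.
Oren's share (123,000) is divided into 3 shares of 41,000: Gita, Ursula, and Orsolya each take 41,000.

Orsolya receives 41,000.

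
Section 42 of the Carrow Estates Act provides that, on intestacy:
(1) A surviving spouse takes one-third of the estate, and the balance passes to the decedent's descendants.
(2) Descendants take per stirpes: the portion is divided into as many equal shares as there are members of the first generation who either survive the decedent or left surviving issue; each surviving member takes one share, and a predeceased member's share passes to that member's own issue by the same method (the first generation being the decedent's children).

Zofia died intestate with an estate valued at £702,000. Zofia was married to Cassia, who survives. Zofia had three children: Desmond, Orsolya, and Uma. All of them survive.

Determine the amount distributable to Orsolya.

Cassia takes one-third of £702,000 = £234,000. The remaining £468,000 passes to the descendants.
The descendants' portion (£468,000) is divided into 3 shares of £156,000: Desmond, Orsolya, and Uma each take £156,000.

Orsolya receives £156,000.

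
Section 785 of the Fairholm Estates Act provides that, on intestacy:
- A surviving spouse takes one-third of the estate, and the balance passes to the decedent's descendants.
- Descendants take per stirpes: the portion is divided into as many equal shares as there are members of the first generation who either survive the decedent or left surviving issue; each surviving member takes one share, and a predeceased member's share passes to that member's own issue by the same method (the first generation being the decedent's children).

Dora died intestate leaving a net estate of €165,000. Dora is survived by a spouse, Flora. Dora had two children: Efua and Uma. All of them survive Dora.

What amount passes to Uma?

Flora takes one-third of €165,000 = €55,000. The remaining €110,000 passes to the descendants.
The descendants' portion (€110,000) is divided into 2 shares of €55,000: Efua and Uma each take €55,000.

Uma receives €55,000.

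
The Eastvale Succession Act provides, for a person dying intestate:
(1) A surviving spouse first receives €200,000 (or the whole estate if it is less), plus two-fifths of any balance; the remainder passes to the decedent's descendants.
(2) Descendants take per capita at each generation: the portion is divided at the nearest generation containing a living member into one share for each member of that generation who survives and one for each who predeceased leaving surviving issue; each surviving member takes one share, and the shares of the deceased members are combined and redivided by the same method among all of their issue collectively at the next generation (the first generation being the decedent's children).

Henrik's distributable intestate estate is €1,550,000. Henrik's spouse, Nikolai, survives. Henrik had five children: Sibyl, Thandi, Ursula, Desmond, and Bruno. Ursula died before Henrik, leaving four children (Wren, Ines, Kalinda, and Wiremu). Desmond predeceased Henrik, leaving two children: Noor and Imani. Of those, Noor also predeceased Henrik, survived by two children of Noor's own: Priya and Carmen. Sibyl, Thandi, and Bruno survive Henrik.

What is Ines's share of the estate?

Nikolai first takes €200,000, leaving a balance of €1,350,000. Nikolai then takes two-fifths of the balance (€540,000), for a total of €740,000. The remaining €810,000 passes to the descendants.
The descendants' portion (€810,000) is divided at the children's generation into 5 shares of €162,000. Sibyl, Thandi, and Bruno each take €162,000. The 2 shares of the deceased (Ursula and Desmond) are combined into a pool of €324,000.
That pool (€324,000) is divided at the grandchildren's generation into 6 shares of €54,000. Wren, Ines, Kalinda, Wiremu, and Imani each take €54,000. The remaining share for the deceased Noor (€54,000) is carried to the next generation.
That pool (€54,000) is divided at the great-grandchildren's generation equally among Priya and Carmen: €27,000 each.

Ines receives €54,000.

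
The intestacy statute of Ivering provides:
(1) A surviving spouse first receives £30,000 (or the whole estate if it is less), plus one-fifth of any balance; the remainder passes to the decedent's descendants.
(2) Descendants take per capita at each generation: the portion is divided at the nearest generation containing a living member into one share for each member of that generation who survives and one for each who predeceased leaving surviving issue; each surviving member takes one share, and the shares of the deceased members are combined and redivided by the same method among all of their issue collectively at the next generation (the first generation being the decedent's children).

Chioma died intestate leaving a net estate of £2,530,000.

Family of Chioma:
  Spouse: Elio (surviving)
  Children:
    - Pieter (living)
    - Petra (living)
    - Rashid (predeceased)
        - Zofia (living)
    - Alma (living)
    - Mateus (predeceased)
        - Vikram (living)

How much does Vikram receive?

Elio first takes £30,000, leaving a balance of £2,500,000. Elio then takes one-fifth of the balance (£500,000), for a total of £530,000. The remaining £2,000,000 passes to the descendants.
The descendants' portion (£2,000,000) is divided at the children's generation into 5 shares of £400,000. Pieter, Petra, and Alma each take £400,000. The 2 shares of the deceased (Rashid and Mateus) are combined into a pool of £800,000.
That pool (£800,000) is divided at the grandchildren's generation equally among Zofia and Vikram: £400,000 each.

Vikram receives £400,000.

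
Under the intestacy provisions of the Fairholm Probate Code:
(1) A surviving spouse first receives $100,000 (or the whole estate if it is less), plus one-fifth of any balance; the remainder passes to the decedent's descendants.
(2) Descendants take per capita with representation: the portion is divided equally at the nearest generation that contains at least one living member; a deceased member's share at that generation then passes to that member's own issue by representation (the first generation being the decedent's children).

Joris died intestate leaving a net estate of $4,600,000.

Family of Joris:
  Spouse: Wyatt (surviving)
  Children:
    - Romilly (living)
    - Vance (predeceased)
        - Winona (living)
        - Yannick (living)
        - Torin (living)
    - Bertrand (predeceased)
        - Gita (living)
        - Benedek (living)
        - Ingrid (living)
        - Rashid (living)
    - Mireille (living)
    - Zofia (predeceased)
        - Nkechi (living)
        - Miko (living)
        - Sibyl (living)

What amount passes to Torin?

Wyatt first takes $100,000, leaving a balance of $4,500,000. Wyatt then takes one-fifth of the balance ($900,000), for a total of $1,000,000. The remaining $3,600,000 passes to the descendants.
The descendants' portion ($3,600,000) is divided into 5 shares of $720,000: Romilly and Mireille each take $720,000; Vance's $720,000 share passes to Vance's issue; Bertrand's $720,000 share passes to Bertrand's issue; Zofia's $720,000 share passes to Zofia's issue.
Vance's share ($720,000) is divided into 3 shares of $240,000: Winona, Yannick, and Torin each take $240,000.
Bertrand's share ($720,000) is divided into 4 shares of $180,000: Gita, Benedek, Ingrid, and Rashid each take $180,000.
Zofia's share ($720,000) is divided into 3 shares of $240,000: Nkechi, Miko, and Sibyl each take $240,000.

Torin receives $240,000.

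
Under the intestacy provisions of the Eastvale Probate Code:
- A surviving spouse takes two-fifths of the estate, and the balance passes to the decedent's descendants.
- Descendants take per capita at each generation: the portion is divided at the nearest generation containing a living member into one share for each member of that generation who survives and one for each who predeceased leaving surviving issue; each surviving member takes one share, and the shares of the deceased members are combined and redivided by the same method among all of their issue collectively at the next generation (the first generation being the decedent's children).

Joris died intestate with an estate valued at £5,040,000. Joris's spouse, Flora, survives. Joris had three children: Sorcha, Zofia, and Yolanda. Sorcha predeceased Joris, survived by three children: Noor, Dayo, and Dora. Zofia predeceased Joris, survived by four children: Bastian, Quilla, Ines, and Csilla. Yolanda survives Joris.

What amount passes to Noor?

Flora takes two-fifths of £5,040,000 = £2,016,000. The remaining £3,024,000 passes to the descendants.
The descendants' portion (£3,024,000) is divided at the children's generation into 3 shares of £1,008,000. Yolanda takes £1,008,000. The 2 shares of the deceased (Sorcha and Zofia) are combined into a pool of £2,016,000.
That pool (£2,016,000) is divided at the grandchildren's generation equally among Noor, Dayo, Dora, Bastian, Quilla, Ines, and Csilla: £288,000 each.

Noor receives £288,000.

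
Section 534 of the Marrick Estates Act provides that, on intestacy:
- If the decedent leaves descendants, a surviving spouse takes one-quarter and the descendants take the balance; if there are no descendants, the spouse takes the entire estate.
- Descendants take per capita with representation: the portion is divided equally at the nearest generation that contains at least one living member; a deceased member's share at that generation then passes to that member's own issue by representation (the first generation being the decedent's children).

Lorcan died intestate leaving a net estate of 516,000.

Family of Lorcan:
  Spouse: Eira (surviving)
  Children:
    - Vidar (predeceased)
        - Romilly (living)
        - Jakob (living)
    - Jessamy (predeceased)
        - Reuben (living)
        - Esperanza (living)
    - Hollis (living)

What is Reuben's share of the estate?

Reuben receives 64,500.

Eira takes one-quarter of 516,000 = 129,000. The remaining 387,000 passes to the descendants.
The descendants' portion (387,000) is divided into 3 shares of 129,000: Hollis takes 129,000; Vidar's 129,000 share passes to Vidar's issue; Jessamy's 129,000 share passes to Jessamy's issue.
Vidar's share (129,000) is divided into 2 shares of 64,500: Romilly and Jakob each take 64,500.
Jessamy's share (129,000) is divided into 2 shares of 64,500: Reuben and Esperanza each take 64,500.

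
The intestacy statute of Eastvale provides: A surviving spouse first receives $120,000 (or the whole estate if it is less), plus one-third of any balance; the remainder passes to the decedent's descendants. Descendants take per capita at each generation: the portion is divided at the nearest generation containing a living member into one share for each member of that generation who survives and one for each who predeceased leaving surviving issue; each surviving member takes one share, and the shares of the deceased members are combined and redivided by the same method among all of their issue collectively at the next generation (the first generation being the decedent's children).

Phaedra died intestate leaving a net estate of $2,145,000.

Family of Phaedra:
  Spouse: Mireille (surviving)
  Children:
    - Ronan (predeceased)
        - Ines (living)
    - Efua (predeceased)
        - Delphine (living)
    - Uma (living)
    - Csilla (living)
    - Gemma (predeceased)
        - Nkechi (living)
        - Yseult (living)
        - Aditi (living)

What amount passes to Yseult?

Mireille first takes $120,000, leaving a balance of $2,025,000. Mireille then takes one-third of the balance ($675,000), for a total of $795,000. The remaining $1,350,000 passes to the descendants.
The descendants' portion ($1,350,000) is divided at the children's generation into 5 shares of $270,000. Uma and Csilla each take $270,000. The 3 shares of the deceased (Ronan, Efua, and Gemma) are combined into a pool of $810,000.
That pool ($810,000) is divided at the grandchildren's generation equally among Ines, Delphine, Nkechi, Yseult, and Aditi: $162,000 each.

Yseult receives $162,000.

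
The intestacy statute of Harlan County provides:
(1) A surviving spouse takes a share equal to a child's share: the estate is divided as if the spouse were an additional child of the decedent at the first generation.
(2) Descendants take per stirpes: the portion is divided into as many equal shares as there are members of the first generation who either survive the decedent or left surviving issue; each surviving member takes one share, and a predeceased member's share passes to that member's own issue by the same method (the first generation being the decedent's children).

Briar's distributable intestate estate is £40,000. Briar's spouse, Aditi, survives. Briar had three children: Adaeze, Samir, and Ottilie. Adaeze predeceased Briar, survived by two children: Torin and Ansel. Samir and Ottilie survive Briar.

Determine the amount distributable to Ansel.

Ansel receives £5,000.

The spouse counts as an additional share at the children's level, so there are 4 primary shares of £10,000. Aditi takes one such share (£10,000).
The children's combined portion (£30,000) is divided into 3 shares of £10,000: Samir and Ottilie each take £10,000; Adaeze's £10,000 share passes to Adaeze's issue.
Adaeze's share (£10,000) is divided into 2 shares of £5,000: Torin and Ansel each take £5,000.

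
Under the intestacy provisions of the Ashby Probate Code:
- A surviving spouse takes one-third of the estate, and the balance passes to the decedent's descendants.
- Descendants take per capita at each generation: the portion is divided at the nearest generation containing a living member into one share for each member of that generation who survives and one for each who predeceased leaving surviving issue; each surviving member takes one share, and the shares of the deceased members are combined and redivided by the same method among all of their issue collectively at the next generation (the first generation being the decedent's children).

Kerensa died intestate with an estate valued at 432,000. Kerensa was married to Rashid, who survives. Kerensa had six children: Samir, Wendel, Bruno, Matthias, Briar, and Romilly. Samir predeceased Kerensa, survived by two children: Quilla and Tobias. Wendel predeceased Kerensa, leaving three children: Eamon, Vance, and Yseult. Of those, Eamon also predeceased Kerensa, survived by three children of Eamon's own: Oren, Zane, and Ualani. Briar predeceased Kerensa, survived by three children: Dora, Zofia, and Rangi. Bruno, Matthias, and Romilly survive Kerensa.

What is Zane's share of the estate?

Zane receives 6,000.

Rashid takes one-third of 432,000 = 144,000. The remaining 288,000 passes to the descendants.
The descendants' portion (288,000) is divided at the children's generation into 6 shares of 48,000. Bruno, Matthias, and Romilly each take 48,000. The 3 shares of the deceased (Samir, Wendel, and Briar) are combined into a pool of 144,000.
That pool (144,000) is divided at the grandchildren's generation into 8 shares of 18,000. Quilla, Tobias, Vance, Yseult, Dora, Zofia, and Rangi each take 18,000. The remaining share for the deceased Eamon (18,000) is carried to the next generation.
That pool (18,000) is divided at the great-grandchildren's generation equally among Oren, Zane, and Ualani: 6,000 each.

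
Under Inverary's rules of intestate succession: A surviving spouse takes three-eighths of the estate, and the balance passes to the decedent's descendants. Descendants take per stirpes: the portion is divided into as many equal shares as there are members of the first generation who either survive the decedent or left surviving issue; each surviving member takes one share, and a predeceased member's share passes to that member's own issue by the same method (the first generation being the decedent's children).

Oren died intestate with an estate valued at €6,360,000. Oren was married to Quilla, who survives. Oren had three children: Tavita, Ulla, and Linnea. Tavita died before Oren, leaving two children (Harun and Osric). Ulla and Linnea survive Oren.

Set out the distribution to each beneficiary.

Quilla: €2,385,000; Harun: €662,500; Osric: €662,500; Ulla: €1,325,000; Linnea: €1,325,000

Quilla takes three-eighths of €6,360,000 = €2,385,000. The remaining €3,975,000 passes to the descendants.
The descendants' portion (€3,975,000) is divided into 3 shares of €1,325,000: Ulla and Linnea each take €1,325,000; Tavita's €1,325,000 share passes to Tavita's issue.
Tavita's share (€1,325,000) is divided into 2 shares of €662,500: Harun and Osric each take €662,500.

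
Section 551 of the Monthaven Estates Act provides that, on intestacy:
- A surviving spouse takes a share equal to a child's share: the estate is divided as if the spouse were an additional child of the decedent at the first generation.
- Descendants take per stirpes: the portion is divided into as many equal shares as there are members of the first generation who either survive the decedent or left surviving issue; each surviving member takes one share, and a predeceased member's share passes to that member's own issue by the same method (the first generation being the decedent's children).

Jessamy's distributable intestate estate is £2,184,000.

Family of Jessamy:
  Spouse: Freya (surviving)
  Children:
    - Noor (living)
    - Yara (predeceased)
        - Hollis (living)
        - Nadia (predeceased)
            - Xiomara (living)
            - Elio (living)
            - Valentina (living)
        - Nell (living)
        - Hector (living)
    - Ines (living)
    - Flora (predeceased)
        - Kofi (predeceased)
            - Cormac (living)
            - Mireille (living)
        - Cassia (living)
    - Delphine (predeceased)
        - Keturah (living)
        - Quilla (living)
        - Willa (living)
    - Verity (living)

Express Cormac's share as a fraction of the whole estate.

Cormac receives 1/28 of the estate.

The spouse counts as an additional share at the children's level, so there are 7 primary shares of £312,000. Freya takes one such share (£312,000).
The children's combined portion (£1,872,000) is divided into 6 shares of £312,000: Noor, Ines, and Verity each take £312,000; Yara's £312,000 share passes to Yara's issue; Flora's £312,000 share passes to Flora's issue; Delphine's £312,000 share passes to Delphine's issue.
Yara's share (£312,000) is divided into 4 shares of £78,000: Hollis, Nell, and Hector each take £78,000; Nadia's £78,000 share passes to Nadia's issue.
Nadia's share (£78,000) is divided into 3 shares of £26,000: Xiomara, Elio, and Valentina each take £26,000.
Flora's share (£312,000) is divided into 2 shares of £156,000: Cassia takes £156,000; Kofi's £156,000 share passes to Kofi's issue.
Kofi's share (£156,000) is divided into 2 shares of £78,000: Cormac and Mireille each take £78,000.
Delphine's share (£312,000) is divided into 3 shares of £104,000: Keturah, Quilla, and Willa each take £104,000.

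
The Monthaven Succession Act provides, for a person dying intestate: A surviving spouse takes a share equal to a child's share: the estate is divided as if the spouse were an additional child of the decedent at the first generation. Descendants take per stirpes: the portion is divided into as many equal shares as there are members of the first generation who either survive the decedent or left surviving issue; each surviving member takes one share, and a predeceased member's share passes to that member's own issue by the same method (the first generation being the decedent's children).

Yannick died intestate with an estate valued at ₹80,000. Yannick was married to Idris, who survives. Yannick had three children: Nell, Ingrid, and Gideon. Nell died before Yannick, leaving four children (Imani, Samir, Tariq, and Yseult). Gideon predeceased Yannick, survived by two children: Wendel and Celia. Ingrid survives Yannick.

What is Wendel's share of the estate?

Wendel receives ₹10,000.

The spouse counts as an additional share at the children's level, so there are 4 primary shares of ₹20,000. Idris takes one such share (₹20,000).
The children's combined portion (₹60,000) is divided into 3 shares of ₹20,000: Ingrid takes ₹20,000; Nell's ₹20,000 share passes to Nell's issue; Gideon's ₹20,000 share passes to Gideon's issue.
Nell's share (₹20,000) is divided into 4 shares of ₹5,000: Imani, Samir, Tariq, and Yseult each take ₹5,000.
Gideon's share (₹20,000) is divided into 2 shares of ₹10,000: Wendel and Celia each take ₹10,000.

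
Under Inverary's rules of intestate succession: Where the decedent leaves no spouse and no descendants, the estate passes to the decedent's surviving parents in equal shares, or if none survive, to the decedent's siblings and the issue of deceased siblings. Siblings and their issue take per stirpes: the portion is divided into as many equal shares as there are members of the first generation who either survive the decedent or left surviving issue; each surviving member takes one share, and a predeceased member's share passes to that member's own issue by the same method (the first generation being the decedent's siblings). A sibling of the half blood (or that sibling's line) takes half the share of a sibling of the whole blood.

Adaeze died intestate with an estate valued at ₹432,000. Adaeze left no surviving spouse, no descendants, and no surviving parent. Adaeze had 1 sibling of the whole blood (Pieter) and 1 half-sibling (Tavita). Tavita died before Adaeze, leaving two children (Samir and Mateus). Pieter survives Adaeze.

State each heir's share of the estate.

Samir: ₹72,000; Mateus: ₹72,000; Pieter: ₹288,000

The entire ₹432,000 passes to the siblings and their issue.
Counting each half-blood sibling's line as half a unit, there are 3/2 units in ₹432,000, so one unit is ₹288,000. Whole-blood lines (Pieter) take ₹288,000 each; half-blood lines (Tavita) take ₹144,000 each.
Tavita's share (₹144,000) is divided into 2 shares of ₹72,000: Samir and Mateus each take ₹72,000.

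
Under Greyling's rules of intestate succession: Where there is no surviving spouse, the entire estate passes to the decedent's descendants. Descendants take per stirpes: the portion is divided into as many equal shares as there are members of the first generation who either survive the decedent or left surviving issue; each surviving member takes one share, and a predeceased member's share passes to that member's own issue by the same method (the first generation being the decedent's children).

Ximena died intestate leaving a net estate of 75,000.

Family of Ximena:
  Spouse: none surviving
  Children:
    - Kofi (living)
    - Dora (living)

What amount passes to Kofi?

The entire 75,000 passes to the descendants.
That amount (75,000) is divided into 2 shares of 37,500: Kofi and Dora each take 37,500.

Kofi receives 37,500.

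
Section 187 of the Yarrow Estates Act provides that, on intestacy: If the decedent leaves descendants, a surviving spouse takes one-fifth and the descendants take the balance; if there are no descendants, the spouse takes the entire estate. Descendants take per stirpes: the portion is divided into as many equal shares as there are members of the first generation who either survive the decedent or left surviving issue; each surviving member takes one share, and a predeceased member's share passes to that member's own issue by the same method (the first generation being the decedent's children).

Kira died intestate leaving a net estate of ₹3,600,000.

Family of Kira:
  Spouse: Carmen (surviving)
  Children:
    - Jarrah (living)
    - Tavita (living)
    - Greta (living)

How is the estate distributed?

Carmen takes one-fifth of ₹3,600,000 = ₹720,000. The remaining ₹2,880,000 passes to the descendants.
The descendants' portion (₹2,880,000) is divided into 3 shares of ₹960,000: Jarrah, Tavita, and Greta each take ₹960,000.

Carmen: ₹720,000; Jarrah: ₹960,000; Tavita: ₹960,000; Greta: ₹960,000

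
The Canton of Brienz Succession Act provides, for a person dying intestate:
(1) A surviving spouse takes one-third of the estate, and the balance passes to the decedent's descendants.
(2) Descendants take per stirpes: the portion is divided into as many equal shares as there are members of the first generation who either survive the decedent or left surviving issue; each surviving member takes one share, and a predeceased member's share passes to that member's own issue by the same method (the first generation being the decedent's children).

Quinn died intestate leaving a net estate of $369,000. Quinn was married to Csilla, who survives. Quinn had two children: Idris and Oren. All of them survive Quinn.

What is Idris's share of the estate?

Idris receives $123,000.

Csilla takes one-third of $369,000 = $123,000. The remaining $246,000 passes to the descendants.
The descendants' portion ($246,000) is divided into 2 shares of $123,000: Idris and Oren each take $123,000.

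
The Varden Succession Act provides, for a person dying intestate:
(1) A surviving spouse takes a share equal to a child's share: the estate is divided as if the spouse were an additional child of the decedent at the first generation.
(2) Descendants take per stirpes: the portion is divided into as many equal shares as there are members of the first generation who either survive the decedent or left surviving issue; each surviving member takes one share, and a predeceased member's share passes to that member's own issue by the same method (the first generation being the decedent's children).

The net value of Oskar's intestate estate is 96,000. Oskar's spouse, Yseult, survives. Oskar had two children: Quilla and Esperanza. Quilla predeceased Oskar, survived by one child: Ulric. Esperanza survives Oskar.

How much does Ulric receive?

Ulric receives 32,000.

The spouse counts as an additional share at the children's level, so there are 3 primary shares of 32,000. Yseult takes one such share (32,000).
The children's combined portion (64,000) is divided into 2 shares of 32,000: Esperanza takes 32,000; Quilla's 32,000 share passes to Quilla's issue.
Quilla's share (32,000) passes entirely to Ulric.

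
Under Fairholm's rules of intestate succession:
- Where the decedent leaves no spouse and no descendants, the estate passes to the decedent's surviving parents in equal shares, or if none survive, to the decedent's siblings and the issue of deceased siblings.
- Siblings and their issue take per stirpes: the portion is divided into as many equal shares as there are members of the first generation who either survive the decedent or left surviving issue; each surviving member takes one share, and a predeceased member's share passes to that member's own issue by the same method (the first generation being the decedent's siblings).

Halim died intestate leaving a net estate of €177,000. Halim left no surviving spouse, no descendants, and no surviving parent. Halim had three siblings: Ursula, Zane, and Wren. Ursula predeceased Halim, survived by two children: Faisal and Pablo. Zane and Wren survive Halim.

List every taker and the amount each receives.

The entire €177,000 passes to the siblings and their issue.
That amount (€177,000) is divided into 3 shares of €59,000: Zane and Wren each take €59,000; Ursula's €59,000 share passes to Ursula's issue.
Ursula's share (€59,000) is divided into 2 shares of €29,500: Faisal and Pablo each take €29,500.

Faisal: €29,500; Pablo: €29,500; Zane: €59,000; Wren: €59,000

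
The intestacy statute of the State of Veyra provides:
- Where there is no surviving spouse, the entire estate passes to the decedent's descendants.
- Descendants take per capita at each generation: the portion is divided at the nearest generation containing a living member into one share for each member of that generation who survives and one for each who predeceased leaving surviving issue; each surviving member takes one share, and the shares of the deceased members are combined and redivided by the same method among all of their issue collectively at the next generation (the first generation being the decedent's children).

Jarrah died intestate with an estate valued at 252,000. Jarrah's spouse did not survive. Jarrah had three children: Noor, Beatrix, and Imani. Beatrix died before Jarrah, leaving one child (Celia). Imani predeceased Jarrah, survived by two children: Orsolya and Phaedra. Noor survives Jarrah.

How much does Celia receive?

Celia receives 56,000.

The entire 252,000 passes to the descendants.
That amount (252,000) is divided at the children's generation into 3 shares of 84,000. Noor takes 84,000. The 2 shares of the deceased (Beatrix and Imani) are combined into a pool of 168,000.
That pool (168,000) is divided at the grandchildren's generation equally among Celia, Orsolya, and Phaedra: 56,000 each.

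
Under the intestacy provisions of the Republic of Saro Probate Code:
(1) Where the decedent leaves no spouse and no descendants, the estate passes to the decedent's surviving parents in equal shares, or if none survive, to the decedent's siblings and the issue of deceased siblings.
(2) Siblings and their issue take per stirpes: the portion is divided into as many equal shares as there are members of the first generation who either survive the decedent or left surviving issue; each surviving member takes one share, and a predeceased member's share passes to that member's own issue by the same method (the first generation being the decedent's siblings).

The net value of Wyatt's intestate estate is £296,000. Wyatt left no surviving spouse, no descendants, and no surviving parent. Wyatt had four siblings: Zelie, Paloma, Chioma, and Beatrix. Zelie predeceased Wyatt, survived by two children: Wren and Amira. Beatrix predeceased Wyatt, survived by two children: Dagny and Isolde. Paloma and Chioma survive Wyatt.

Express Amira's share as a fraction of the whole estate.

The entire £296,000 passes to the siblings and their issue.
That amount (£296,000) is divided into 4 shares of £74,000: Paloma and Chioma each take £74,000; Zelie's £74,000 share passes to Zelie's issue; Beatrix's £74,000 share passes to Beatrix's issue.
Zelie's share (£74,000) is divided into 2 shares of £37,000: Wren and Amira each take £37,000.
Beatrix's share (£74,000) is divided into 2 shares of £37,000: Dagny and Isolde each take £37,000.

Amira receives 1/8 of the estate.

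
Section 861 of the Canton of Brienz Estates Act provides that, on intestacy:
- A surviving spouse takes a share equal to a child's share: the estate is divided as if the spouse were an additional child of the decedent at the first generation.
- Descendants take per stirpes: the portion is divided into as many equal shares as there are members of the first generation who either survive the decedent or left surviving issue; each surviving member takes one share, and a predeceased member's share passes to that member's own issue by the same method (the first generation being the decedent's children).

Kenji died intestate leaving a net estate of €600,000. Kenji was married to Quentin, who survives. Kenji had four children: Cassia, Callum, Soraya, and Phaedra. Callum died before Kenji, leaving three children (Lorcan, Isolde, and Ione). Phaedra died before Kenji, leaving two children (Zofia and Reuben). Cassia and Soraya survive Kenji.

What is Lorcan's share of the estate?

The spouse counts as an additional share at the children's level, so there are 5 primary shares of €120,000. Quentin takes one such share (€120,000).
The children's combined portion (€480,000) is divided into 4 shares of €120,000: Cassia and Soraya each take €120,000; Callum's €120,000 share passes to Callum's issue; Phaedra's €120,000 share passes to Phaedra's issue.
Callum's share (€120,000) is divided into 3 shares of €40,000: Lorcan, Isolde, and Ione each take €40,000.
Phaedra's share (€120,000) is divided into 2 shares of €60,000: Zofia and Reuben each take €60,000.

Lorcan receives €40,000.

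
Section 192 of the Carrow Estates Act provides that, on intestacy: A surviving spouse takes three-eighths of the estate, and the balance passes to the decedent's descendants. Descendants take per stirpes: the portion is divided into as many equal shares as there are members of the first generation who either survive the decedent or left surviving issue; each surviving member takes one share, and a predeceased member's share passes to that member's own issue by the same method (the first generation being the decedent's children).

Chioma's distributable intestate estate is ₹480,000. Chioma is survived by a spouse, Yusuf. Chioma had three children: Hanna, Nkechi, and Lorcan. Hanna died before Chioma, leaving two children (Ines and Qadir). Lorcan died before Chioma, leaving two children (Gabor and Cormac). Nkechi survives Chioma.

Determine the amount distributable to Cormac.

Cormac receives ₹50,000.

Yusuf takes three-eighths of ₹480,000 = ₹180,000. The remaining ₹300,000 passes to the descendants.
The descendants' portion (₹300,000) is divided into 3 shares of ₹100,000: Nkechi takes ₹100,000; Hanna's ₹100,000 share passes to Hanna's issue; Lorcan's ₹100,000 share passes to Lorcan's issue.
Hanna's share (₹100,000) is divided into 2 shares of ₹50,000: Ines and Qadir each take ₹50,000.
Lorcan's share (₹100,000) is divided into 2 shares of ₹50,000: Gabor and Cormac each take ₹50,000.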